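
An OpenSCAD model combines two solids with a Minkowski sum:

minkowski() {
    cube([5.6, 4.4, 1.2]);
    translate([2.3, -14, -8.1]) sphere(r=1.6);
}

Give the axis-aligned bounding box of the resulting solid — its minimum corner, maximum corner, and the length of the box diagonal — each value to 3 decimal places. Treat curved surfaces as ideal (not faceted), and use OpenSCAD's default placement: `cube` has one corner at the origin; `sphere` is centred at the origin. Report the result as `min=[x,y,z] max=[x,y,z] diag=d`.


A = translate([2.3, -14, -8.1]) sphere(r=1.6) → bbox [0.7,-15.6,-9.7] .. [3.9,-12.4,-6.5]
B = cube([5.6, 4.4, 1.2]) → bbox [0,0,0] .. [5.6,4.4,1.2]
lo = A.lo+B.lo = [0.7+0, -15.6+0, -9.7+0] = [0.700,-15.600,-9.700]
hi = A.hi+B.hi = [3.9+5.6, -12.4+4.4, -6.5+1.2] = [9.500,-8.000,-5.300]
diag = √(8.8²+7.6²+4.4²) = √154.56 = 12.432

min=[0.700,-15.600,-9.700] max=[9.500,-8.000,-5.300] diag=12.432


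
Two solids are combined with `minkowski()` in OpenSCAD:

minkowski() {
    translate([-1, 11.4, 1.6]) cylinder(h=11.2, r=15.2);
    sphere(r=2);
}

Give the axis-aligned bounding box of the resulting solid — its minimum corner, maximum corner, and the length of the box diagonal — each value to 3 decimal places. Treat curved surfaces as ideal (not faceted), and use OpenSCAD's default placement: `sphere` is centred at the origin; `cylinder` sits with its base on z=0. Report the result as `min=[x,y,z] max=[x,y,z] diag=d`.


min=[-18.200,-5.800,-0.400] max=[16.200,28.600,14.800] diag=50.968

A = translate([-1, 11.4, 1.6]) cylinder(h=11.2, r=15.2) → bbox [-16.2,-3.8,1.6] .. [14.2,26.6,12.8]
B = sphere(r=2) → bbox [-2,-2,-2] .. [2,2,2]
lo = A.lo+B.lo = [-16.2-2, -3.8-2, 1.6-2] = [-18.200,-5.800,-0.400]
hi = A.hi+B.hi = [14.2+2, 26.6+2, 12.8+2] = [16.200,28.600,14.800]
diag = √(34.4²+34.4²+15.2²) = √2597.76 = 50.968


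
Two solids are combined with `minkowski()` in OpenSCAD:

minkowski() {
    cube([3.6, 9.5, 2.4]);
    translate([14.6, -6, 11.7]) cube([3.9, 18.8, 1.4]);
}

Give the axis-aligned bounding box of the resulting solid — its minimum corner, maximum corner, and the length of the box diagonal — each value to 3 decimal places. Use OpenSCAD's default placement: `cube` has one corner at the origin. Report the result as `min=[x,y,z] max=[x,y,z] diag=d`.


A = translate([14.6, -6, 11.7]) cube([3.9, 18.8, 1.4]) → bbox [14.6,-6,11.7] .. [18.5,12.8,13.1]
B = cube([3.6, 9.5, 2.4]) → bbox [0,0,0] .. [3.6,9.5,2.4]
lo = A.lo+B.lo = [14.6+0, -6+0, 11.7+0] = [14.600,-6.000,11.700]
hi = A.hi+B.hi = [18.5+3.6, 12.8+9.5, 13.1+2.4] = [22.100,22.300,15.500]
diag = √(7.5²+28.3²+3.8²) = √871.58 = 29.523

min=[14.600,-6.000,11.700] max=[22.100,22.300,15.500] diag=29.523


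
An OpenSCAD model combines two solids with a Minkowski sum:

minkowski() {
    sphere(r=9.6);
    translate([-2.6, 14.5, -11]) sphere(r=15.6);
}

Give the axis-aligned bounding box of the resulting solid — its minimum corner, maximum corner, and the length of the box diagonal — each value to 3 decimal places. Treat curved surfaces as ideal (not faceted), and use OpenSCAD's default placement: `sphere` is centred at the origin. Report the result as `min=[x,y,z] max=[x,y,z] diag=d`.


A = translate([-2.6, 14.5, -11]) sphere(r=15.6) → bbox [-18.2,-1.1,-26.6] .. [13,30.1,4.6]
B = sphere(r=9.6) → bbox [-9.6,-9.6,-9.6] .. [9.6,9.6,9.6]
lo = A.lo+B.lo = [-18.2-9.6, -1.1-9.6, -26.6-9.6] = [-27.800,-10.700,-36.200]
hi = A.hi+B.hi = [13+9.6, 30.1+9.6, 4.6+9.6] = [22.600,39.700,14.200]
diag = √(50.4²+50.4²+50.4²) = √7620.48 = 87.295

min=[-27.800,-10.700,-36.200] max=[22.600,39.700,14.200] diag=87.295


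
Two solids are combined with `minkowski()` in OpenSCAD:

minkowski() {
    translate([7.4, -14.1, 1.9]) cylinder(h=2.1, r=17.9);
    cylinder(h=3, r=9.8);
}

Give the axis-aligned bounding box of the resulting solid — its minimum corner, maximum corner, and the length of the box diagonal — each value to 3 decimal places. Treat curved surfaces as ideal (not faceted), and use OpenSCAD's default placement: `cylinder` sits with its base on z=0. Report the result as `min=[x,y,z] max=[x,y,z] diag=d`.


A = translate([7.4, -14.1, 1.9]) cylinder(h=2.1, r=17.9) → bbox [-10.5,-32,1.9] .. [25.3,3.8,4]
B = cylinder(h=3, r=9.8) → bbox [-9.8,-9.8,0] .. [9.8,9.8,3]
lo = A.lo+B.lo = [-10.5-9.8, -32-9.8, 1.9+0] = [-20.300,-41.800,1.900]
hi = A.hi+B.hi = [25.3+9.8, 3.8+9.8, 4+3] = [35.100,13.600,7.000]
diag = √(55.4²+55.4²+5.1²) = √6164.33 = 78.513

min=[-20.300,-41.800,1.900] max=[35.100,13.600,7.000] diag=78.513


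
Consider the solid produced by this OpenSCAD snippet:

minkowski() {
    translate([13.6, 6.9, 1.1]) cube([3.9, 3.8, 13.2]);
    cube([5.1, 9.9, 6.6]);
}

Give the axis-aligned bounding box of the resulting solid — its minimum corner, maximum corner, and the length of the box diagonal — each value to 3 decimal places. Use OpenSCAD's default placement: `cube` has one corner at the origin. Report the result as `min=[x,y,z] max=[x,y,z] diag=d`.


min=[13.600,6.900,1.100] max=[22.600,20.600,20.900] diag=25.705

A = translate([13.6, 6.9, 1.1]) cube([3.9, 3.8, 13.2]) → bbox [13.6,6.9,1.1] .. [17.5,10.7,14.3]
B = cube([5.1, 9.9, 6.6]) → bbox [0,0,0] .. [5.1,9.9,6.6]
lo = A.lo+B.lo = [13.6+0, 6.9+0, 1.1+0] = [13.600,6.900,1.100]
hi = A.hi+B.hi = [17.5+5.1, 10.7+9.9, 14.3+6.6] = [22.600,20.600,20.900]
diag = √(9²+13.7²+19.8²) = √660.73 = 25.705


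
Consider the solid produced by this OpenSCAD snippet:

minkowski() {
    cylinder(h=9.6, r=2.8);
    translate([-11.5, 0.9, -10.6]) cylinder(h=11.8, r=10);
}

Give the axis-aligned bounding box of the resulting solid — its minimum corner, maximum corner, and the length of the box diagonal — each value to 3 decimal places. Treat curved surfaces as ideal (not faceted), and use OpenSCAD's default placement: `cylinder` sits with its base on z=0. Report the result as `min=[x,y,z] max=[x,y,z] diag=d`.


min=[-24.300,-11.900,-10.600] max=[1.300,13.700,10.800] diag=42.056

A = translate([-11.5, 0.9, -10.6]) cylinder(h=11.8, r=10) → bbox [-21.5,-9.1,-10.6] .. [-1.5,10.9,1.2]
B = cylinder(h=9.6, r=2.8) → bbox [-2.8,-2.8,0] .. [2.8,2.8,9.6]
lo = A.lo+B.lo = [-21.5-2.8, -9.1-2.8, -10.6+0] = [-24.300,-11.900,-10.600]
hi = A.hi+B.hi = [-1.5+2.8, 10.9+2.8, 1.2+9.6] = [1.300,13.700,10.800]
diag = √(25.6²+25.6²+21.4²) = √1768.68 = 42.056


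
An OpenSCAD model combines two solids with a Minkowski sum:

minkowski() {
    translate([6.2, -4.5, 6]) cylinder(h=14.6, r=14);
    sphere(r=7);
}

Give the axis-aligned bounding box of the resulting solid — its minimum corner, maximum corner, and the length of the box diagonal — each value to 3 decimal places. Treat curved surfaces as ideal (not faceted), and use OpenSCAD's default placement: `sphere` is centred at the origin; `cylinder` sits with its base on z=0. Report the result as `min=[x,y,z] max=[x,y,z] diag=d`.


min=[-14.800,-25.500,-1.000] max=[27.200,16.500,27.600] diag=65.924

A = translate([6.2, -4.5, 6]) cylinder(h=14.6, r=14) → bbox [-7.8,-18.5,6] .. [20.2,9.5,20.6]
B = sphere(r=7) → bbox [-7,-7,-7] .. [7,7,7]
lo = A.lo+B.lo = [-7.8-7, -18.5-7, 6-7] = [-14.800,-25.500,-1.000]
hi = A.hi+B.hi = [20.2+7, 9.5+7, 20.6+7] = [27.200,16.500,27.600]
diag = √(42²+42²+28.6²) = √4345.96 = 65.924


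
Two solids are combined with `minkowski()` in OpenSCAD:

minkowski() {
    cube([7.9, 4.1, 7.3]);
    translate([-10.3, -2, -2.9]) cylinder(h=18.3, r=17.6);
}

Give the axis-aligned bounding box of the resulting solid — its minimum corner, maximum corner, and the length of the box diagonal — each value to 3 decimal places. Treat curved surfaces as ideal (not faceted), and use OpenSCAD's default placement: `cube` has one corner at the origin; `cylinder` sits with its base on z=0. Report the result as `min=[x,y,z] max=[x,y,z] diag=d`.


A = translate([-10.3, -2, -2.9]) cylinder(h=18.3, r=17.6) → bbox [-27.9,-19.6,-2.9] .. [7.3,15.6,15.4]
B = cube([7.9, 4.1, 7.3]) → bbox [0,0,0] .. [7.9,4.1,7.3]
lo = A.lo+B.lo = [-27.9+0, -19.6+0, -2.9+0] = [-27.900,-19.600,-2.900]
hi = A.hi+B.hi = [7.3+7.9, 15.6+4.1, 15.4+7.3] = [15.200,19.700,22.700]
diag = √(43.1²+39.3²+25.6²) = √4057.46 = 63.698

min=[-27.900,-19.600,-2.900] max=[15.200,19.700,22.700] diag=63.698


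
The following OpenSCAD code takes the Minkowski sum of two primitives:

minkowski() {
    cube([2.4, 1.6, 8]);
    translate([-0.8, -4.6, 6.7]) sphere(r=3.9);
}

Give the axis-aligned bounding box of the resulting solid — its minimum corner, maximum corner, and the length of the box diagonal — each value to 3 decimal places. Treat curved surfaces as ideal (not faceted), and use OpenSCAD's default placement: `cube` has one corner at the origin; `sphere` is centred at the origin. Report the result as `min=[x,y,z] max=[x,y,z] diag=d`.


A = translate([-0.8, -4.6, 6.7]) sphere(r=3.9) → bbox [-4.7,-8.5,2.8] .. [3.1,-0.7,10.6]
B = cube([2.4, 1.6, 8]) → bbox [0,0,0] .. [2.4,1.6,8]
lo = A.lo+B.lo = [-4.7+0, -8.5+0, 2.8+0] = [-4.700,-8.500,2.800]
hi = A.hi+B.hi = [3.1+2.4, -0.7+1.6, 10.6+8] = [5.500,0.900,18.600]
diag = √(10.2²+9.4²+15.8²) = √442.04 = 21.025

min=[-4.700,-8.500,2.800] max=[5.500,0.900,18.600] diag=21.025


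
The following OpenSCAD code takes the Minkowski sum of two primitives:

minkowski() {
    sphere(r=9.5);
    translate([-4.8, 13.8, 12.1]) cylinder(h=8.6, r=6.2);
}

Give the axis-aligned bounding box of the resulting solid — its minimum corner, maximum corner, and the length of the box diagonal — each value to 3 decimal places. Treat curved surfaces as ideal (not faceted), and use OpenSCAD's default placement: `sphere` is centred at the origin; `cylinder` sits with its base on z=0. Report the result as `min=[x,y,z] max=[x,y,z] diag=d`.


min=[-20.500,-1.900,2.600] max=[10.900,29.500,30.200] diag=52.285

A = translate([-4.8, 13.8, 12.1]) cylinder(h=8.6, r=6.2) → bbox [-11,7.6,12.1] .. [1.4,20,20.7]
B = sphere(r=9.5) → bbox [-9.5,-9.5,-9.5] .. [9.5,9.5,9.5]
lo = A.lo+B.lo = [-11-9.5, 7.6-9.5, 12.1-9.5] = [-20.500,-1.900,2.600]
hi = A.hi+B.hi = [1.4+9.5, 20+9.5, 20.7+9.5] = [10.900,29.500,30.200]
diag = √(31.4²+31.4²+27.6²) = √2733.68 = 52.285


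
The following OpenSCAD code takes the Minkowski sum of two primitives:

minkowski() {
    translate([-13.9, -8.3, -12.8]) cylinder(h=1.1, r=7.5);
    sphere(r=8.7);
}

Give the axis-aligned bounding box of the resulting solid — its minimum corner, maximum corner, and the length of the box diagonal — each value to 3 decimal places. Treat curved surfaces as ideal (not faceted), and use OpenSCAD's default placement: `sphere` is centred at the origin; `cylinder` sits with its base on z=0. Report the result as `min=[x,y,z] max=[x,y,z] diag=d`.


A = translate([-13.9, -8.3, -12.8]) cylinder(h=1.1, r=7.5) → bbox [-21.4,-15.8,-12.8] .. [-6.4,-0.8,-11.7]
B = sphere(r=8.7) → bbox [-8.7,-8.7,-8.7] .. [8.7,8.7,8.7]
lo = A.lo+B.lo = [-21.4-8.7, -15.8-8.7, -12.8-8.7] = [-30.100,-24.500,-21.500]
hi = A.hi+B.hi = [-6.4+8.7, -0.8+8.7, -11.7+8.7] = [2.300,7.900,-3.000]
diag = √(32.4²+32.4²+18.5²) = √2441.77 = 49.414

min=[-30.100,-24.500,-21.500] max=[2.300,7.900,-3.000] diag=49.414


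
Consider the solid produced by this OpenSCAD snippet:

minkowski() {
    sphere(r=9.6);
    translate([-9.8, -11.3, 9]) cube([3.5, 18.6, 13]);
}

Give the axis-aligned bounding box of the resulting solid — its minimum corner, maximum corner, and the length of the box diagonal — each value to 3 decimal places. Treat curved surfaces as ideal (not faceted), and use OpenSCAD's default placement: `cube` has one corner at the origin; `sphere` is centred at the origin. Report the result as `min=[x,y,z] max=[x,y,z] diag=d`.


A = translate([-9.8, -11.3, 9]) cube([3.5, 18.6, 13]) → bbox [-9.8,-11.3,9] .. [-6.3,7.3,22]
B = sphere(r=9.6) → bbox [-9.6,-9.6,-9.6] .. [9.6,9.6,9.6]
lo = A.lo+B.lo = [-9.8-9.6, -11.3-9.6, 9-9.6] = [-19.400,-20.900,-0.600]
hi = A.hi+B.hi = [-6.3+9.6, 7.3+9.6, 22+9.6] = [3.300,16.900,31.600]
diag = √(22.7²+37.8²+32.2²) = √2980.97 = 54.598

min=[-19.400,-20.900,-0.600] max=[3.300,16.900,31.600] diag=54.598


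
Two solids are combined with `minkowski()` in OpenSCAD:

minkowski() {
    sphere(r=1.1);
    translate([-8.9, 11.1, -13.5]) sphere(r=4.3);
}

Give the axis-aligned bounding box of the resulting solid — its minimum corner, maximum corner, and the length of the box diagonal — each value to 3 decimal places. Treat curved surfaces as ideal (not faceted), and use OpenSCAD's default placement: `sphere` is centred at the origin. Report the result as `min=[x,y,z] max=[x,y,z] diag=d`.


min=[-14.300,5.700,-18.900] max=[-3.500,16.500,-8.100] diag=18.706

A = translate([-8.9, 11.1, -13.5]) sphere(r=4.3) → bbox [-13.2,6.8,-17.8] .. [-4.6,15.4,-9.2]
B = sphere(r=1.1) → bbox [-1.1,-1.1,-1.1] .. [1.1,1.1,1.1]
lo = A.lo+B.lo = [-13.2-1.1, 6.8-1.1, -17.8-1.1] = [-14.300,5.700,-18.900]
hi = A.hi+B.hi = [-4.6+1.1, 15.4+1.1, -9.2+1.1] = [-3.500,16.500,-8.100]
diag = √(10.8²+10.8²+10.8²) = √349.92 = 18.706


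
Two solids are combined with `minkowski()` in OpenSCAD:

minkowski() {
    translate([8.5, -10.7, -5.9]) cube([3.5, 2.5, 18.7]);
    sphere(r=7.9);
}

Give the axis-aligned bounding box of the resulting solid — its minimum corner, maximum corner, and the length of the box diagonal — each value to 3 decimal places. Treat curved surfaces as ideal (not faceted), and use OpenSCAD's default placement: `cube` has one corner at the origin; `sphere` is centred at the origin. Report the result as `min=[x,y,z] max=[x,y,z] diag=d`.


A = translate([8.5, -10.7, -5.9]) cube([3.5, 2.5, 18.7]) → bbox [8.5,-10.7,-5.9] .. [12,-8.2,12.8]
B = sphere(r=7.9) → bbox [-7.9,-7.9,-7.9] .. [7.9,7.9,7.9]
lo = A.lo+B.lo = [8.5-7.9, -10.7-7.9, -5.9-7.9] = [0.600,-18.600,-13.800]
hi = A.hi+B.hi = [12+7.9, -8.2+7.9, 12.8+7.9] = [19.900,-0.300,20.700]
diag = √(19.3²+18.3²+34.5²) = √1897.63 = 43.562

min=[0.600,-18.600,-13.800] max=[19.900,-0.300,20.700] diag=43.562


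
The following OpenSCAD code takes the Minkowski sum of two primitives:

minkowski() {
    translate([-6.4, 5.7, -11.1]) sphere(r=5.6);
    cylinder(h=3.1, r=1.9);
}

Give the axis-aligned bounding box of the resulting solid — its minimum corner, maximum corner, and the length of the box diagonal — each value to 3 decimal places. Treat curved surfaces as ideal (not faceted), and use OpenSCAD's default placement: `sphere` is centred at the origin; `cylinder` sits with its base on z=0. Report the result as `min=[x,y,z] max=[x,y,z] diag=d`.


A = translate([-6.4, 5.7, -11.1]) sphere(r=5.6) → bbox [-12,0.1,-16.7] .. [-0.8,11.3,-5.5]
B = cylinder(h=3.1, r=1.9) → bbox [-1.9,-1.9,0] .. [1.9,1.9,3.1]
lo = A.lo+B.lo = [-12-1.9, 0.1-1.9, -16.7+0] = [-13.900,-1.800,-16.700]
hi = A.hi+B.hi = [-0.8+1.9, 11.3+1.9, -5.5+3.1] = [1.100,13.200,-2.400]
diag = √(15²+15²+14.3²) = √654.49 = 25.583

min=[-13.900,-1.800,-16.700] max=[1.100,13.200,-2.400] diag=25.583


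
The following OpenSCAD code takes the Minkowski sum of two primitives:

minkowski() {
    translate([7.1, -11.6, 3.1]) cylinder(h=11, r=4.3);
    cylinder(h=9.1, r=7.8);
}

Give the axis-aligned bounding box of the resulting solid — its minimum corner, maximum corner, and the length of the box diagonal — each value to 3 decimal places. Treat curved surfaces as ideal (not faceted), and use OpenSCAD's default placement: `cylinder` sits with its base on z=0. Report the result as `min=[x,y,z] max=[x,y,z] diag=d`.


A = translate([7.1, -11.6, 3.1]) cylinder(h=11, r=4.3) → bbox [2.8,-15.9,3.1] .. [11.4,-7.3,14.1]
B = cylinder(h=9.1, r=7.8) → bbox [-7.8,-7.8,0] .. [7.8,7.8,9.1]
lo = A.lo+B.lo = [2.8-7.8, -15.9-7.8, 3.1+0] = [-5.000,-23.700,3.100]
hi = A.hi+B.hi = [11.4+7.8, -7.3+7.8, 14.1+9.1] = [19.200,0.500,23.200]
diag = √(24.2²+24.2²+20.1²) = √1575.29 = 39.690

min=[-5.000,-23.700,3.100] max=[19.200,0.500,23.200] diag=39.690


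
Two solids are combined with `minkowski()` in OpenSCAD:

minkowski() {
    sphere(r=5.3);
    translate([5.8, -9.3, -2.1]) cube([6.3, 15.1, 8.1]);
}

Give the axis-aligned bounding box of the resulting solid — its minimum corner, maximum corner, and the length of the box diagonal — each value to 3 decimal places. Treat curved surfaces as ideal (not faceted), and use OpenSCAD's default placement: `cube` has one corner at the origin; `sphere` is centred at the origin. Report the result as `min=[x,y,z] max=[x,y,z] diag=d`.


A = translate([5.8, -9.3, -2.1]) cube([6.3, 15.1, 8.1]) → bbox [5.8,-9.3,-2.1] .. [12.1,5.8,6]
B = sphere(r=5.3) → bbox [-5.3,-5.3,-5.3] .. [5.3,5.3,5.3]
lo = A.lo+B.lo = [5.8-5.3, -9.3-5.3, -2.1-5.3] = [0.500,-14.600,-7.400]
hi = A.hi+B.hi = [12.1+5.3, 5.8+5.3, 6+5.3] = [17.400,11.100,11.300]
diag = √(16.9²+25.7²+18.7²) = √1295.79 = 35.997

min=[0.500,-14.600,-7.400] max=[17.400,11.100,11.300] diag=35.997


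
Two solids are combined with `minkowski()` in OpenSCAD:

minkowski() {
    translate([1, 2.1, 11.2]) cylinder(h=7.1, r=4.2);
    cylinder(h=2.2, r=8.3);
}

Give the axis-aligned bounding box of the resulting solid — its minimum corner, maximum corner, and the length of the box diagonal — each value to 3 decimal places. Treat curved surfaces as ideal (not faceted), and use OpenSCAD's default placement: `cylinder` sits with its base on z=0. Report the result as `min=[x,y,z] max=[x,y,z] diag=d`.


min=[-11.500,-10.400,11.200] max=[13.500,14.600,20.500] diag=36.558

A = translate([1, 2.1, 11.2]) cylinder(h=7.1, r=4.2) → bbox [-3.2,-2.1,11.2] .. [5.2,6.3,18.3]
B = cylinder(h=2.2, r=8.3) → bbox [-8.3,-8.3,0] .. [8.3,8.3,2.2]
lo = A.lo+B.lo = [-3.2-8.3, -2.1-8.3, 11.2+0] = [-11.500,-10.400,11.200]
hi = A.hi+B.hi = [5.2+8.3, 6.3+8.3, 18.3+2.2] = [13.500,14.600,20.500]
diag = √(25²+25²+9.3²) = √1336.49 = 36.558


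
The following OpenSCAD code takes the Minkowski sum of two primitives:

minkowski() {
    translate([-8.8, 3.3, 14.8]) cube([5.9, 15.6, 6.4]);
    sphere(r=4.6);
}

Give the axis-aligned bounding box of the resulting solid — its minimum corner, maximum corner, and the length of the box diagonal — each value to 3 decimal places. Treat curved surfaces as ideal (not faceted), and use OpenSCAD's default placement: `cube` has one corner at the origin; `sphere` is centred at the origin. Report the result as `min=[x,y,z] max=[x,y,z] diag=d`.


A = translate([-8.8, 3.3, 14.8]) cube([5.9, 15.6, 6.4]) → bbox [-8.8,3.3,14.8] .. [-2.9,18.9,21.2]
B = sphere(r=4.6) → bbox [-4.6,-4.6,-4.6] .. [4.6,4.6,4.6]
lo = A.lo+B.lo = [-8.8-4.6, 3.3-4.6, 14.8-4.6] = [-13.400,-1.300,10.200]
hi = A.hi+B.hi = [-2.9+4.6, 18.9+4.6, 21.2+4.6] = [1.700,23.500,25.800]
diag = √(15.1²+24.8²+15.6²) = √1086.41 = 32.961

min=[-13.400,-1.300,10.200] max=[1.700,23.500,25.800] diag=32.961


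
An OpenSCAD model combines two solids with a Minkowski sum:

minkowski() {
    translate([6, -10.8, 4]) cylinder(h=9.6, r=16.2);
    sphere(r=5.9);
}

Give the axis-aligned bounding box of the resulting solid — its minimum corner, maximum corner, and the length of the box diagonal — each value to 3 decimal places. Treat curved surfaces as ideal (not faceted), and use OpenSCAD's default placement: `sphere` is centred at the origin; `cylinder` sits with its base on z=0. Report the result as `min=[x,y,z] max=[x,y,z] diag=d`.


min=[-16.100,-32.900,-1.900] max=[28.100,11.300,19.500] diag=66.070

A = translate([6, -10.8, 4]) cylinder(h=9.6, r=16.2) → bbox [-10.2,-27,4] .. [22.2,5.4,13.6]
B = sphere(r=5.9) → bbox [-5.9,-5.9,-5.9] .. [5.9,5.9,5.9]
lo = A.lo+B.lo = [-10.2-5.9, -27-5.9, 4-5.9] = [-16.100,-32.900,-1.900]
hi = A.hi+B.hi = [22.2+5.9, 5.4+5.9, 13.6+5.9] = [28.100,11.300,19.500]
diag = √(44.2²+44.2²+21.4²) = √4365.24 = 66.070


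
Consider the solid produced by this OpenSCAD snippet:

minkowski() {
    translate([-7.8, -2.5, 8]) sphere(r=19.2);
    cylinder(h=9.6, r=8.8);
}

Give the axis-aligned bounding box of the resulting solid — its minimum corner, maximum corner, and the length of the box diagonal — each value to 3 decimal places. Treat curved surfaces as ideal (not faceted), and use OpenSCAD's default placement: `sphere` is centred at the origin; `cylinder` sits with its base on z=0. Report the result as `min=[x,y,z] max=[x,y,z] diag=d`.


A = translate([-7.8, -2.5, 8]) sphere(r=19.2) → bbox [-27,-21.7,-11.2] .. [11.4,16.7,27.2]
B = cylinder(h=9.6, r=8.8) → bbox [-8.8,-8.8,0] .. [8.8,8.8,9.6]
lo = A.lo+B.lo = [-27-8.8, -21.7-8.8, -11.2+0] = [-35.800,-30.500,-11.200]
hi = A.hi+B.hi = [11.4+8.8, 16.7+8.8, 27.2+9.6] = [20.200,25.500,36.800]
diag = √(56²+56²+48²) = √8576 = 92.607

min=[-35.800,-30.500,-11.200] max=[20.200,25.500,36.800] diag=92.607


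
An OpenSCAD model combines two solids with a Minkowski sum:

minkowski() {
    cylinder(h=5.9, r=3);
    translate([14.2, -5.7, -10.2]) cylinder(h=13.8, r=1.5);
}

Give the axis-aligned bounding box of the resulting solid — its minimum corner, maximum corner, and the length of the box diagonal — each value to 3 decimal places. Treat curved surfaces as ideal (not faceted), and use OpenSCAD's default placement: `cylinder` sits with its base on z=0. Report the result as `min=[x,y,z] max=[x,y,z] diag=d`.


min=[9.700,-10.200,-10.200] max=[18.700,-1.200,9.500] diag=23.454

A = translate([14.2, -5.7, -10.2]) cylinder(h=13.8, r=1.5) → bbox [12.7,-7.2,-10.2] .. [15.7,-4.2,3.6]
B = cylinder(h=5.9, r=3) → bbox [-3,-3,0] .. [3,3,5.9]
lo = A.lo+B.lo = [12.7-3, -7.2-3, -10.2+0] = [9.700,-10.200,-10.200]
hi = A.hi+B.hi = [15.7+3, -4.2+3, 3.6+5.9] = [18.700,-1.200,9.500]
diag = √(9²+9²+19.7²) = √550.09 = 23.454


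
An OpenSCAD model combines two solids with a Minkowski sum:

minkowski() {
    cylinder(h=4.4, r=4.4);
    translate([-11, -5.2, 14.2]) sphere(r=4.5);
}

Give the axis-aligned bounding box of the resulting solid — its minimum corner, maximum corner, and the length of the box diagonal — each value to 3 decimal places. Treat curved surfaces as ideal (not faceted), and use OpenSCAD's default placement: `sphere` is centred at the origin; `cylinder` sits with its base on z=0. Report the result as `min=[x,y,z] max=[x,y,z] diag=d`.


A = translate([-11, -5.2, 14.2]) sphere(r=4.5) → bbox [-15.5,-9.7,9.7] .. [-6.5,-0.7,18.7]
B = cylinder(h=4.4, r=4.4) → bbox [-4.4,-4.4,0] .. [4.4,4.4,4.4]
lo = A.lo+B.lo = [-15.5-4.4, -9.7-4.4, 9.7+0] = [-19.900,-14.100,9.700]
hi = A.hi+B.hi = [-6.5+4.4, -0.7+4.4, 18.7+4.4] = [-2.100,3.700,23.100]
diag = √(17.8²+17.8²+13.4²) = √813.24 = 28.517

min=[-19.900,-14.100,9.700] max=[-2.100,3.700,23.100] diag=28.517


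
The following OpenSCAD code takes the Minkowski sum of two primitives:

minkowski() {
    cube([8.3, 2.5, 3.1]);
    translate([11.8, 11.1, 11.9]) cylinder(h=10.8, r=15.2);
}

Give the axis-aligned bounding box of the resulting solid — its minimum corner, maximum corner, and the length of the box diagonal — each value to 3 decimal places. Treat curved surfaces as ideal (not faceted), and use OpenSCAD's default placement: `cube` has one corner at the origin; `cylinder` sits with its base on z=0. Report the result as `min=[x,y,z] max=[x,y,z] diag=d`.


min=[-3.400,-4.100,11.900] max=[35.300,28.800,25.800] diag=52.662

A = translate([11.8, 11.1, 11.9]) cylinder(h=10.8, r=15.2) → bbox [-3.4,-4.1,11.9] .. [27,26.3,22.7]
B = cube([8.3, 2.5, 3.1]) → bbox [0,0,0] .. [8.3,2.5,3.1]
lo = A.lo+B.lo = [-3.4+0, -4.1+0, 11.9+0] = [-3.400,-4.100,11.900]
hi = A.hi+B.hi = [27+8.3, 26.3+2.5, 22.7+3.1] = [35.300,28.800,25.800]
diag = √(38.7²+32.9²+13.9²) = √2773.31 = 52.662


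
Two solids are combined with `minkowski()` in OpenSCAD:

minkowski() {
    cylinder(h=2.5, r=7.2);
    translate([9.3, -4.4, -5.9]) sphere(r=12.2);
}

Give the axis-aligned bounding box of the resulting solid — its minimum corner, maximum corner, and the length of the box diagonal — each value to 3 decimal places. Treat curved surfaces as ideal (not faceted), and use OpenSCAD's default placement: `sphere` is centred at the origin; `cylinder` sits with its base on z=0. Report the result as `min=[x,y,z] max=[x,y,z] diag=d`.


A = translate([9.3, -4.4, -5.9]) sphere(r=12.2) → bbox [-2.9,-16.6,-18.1] .. [21.5,7.8,6.3]
B = cylinder(h=2.5, r=7.2) → bbox [-7.2,-7.2,0] .. [7.2,7.2,2.5]
lo = A.lo+B.lo = [-2.9-7.2, -16.6-7.2, -18.1+0] = [-10.100,-23.800,-18.100]
hi = A.hi+B.hi = [21.5+7.2, 7.8+7.2, 6.3+2.5] = [28.700,15.000,8.800]
diag = √(38.8²+38.8²+26.9²) = √3734.49 = 61.110

min=[-10.100,-23.800,-18.100] max=[28.700,15.000,8.800] diag=61.110


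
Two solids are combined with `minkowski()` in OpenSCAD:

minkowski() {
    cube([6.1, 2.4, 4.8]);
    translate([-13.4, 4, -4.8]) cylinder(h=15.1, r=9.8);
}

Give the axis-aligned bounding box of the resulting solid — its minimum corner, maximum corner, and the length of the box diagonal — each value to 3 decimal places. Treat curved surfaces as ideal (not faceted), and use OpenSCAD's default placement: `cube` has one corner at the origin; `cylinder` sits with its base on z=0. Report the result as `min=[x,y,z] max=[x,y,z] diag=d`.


A = translate([-13.4, 4, -4.8]) cylinder(h=15.1, r=9.8) → bbox [-23.2,-5.8,-4.8] .. [-3.6,13.8,10.3]
B = cube([6.1, 2.4, 4.8]) → bbox [0,0,0] .. [6.1,2.4,4.8]
lo = A.lo+B.lo = [-23.2+0, -5.8+0, -4.8+0] = [-23.200,-5.800,-4.800]
hi = A.hi+B.hi = [-3.6+6.1, 13.8+2.4, 10.3+4.8] = [2.500,16.200,15.100]
diag = √(25.7²+22²+19.9²) = √1540.5 = 39.249

min=[-23.200,-5.800,-4.800] max=[2.500,16.200,15.100] diag=39.249


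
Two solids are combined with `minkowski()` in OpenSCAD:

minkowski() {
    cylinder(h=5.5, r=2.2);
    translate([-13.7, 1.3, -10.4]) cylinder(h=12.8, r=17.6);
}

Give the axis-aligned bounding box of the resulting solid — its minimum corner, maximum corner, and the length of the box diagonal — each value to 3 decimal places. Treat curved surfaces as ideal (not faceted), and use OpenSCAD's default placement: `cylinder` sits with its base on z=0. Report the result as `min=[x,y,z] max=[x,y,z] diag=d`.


min=[-33.500,-18.500,-10.400] max=[6.100,21.100,7.900] diag=58.917

A = translate([-13.7, 1.3, -10.4]) cylinder(h=12.8, r=17.6) → bbox [-31.3,-16.3,-10.4] .. [3.9,18.9,2.4]
B = cylinder(h=5.5, r=2.2) → bbox [-2.2,-2.2,0] .. [2.2,2.2,5.5]
lo = A.lo+B.lo = [-31.3-2.2, -16.3-2.2, -10.4+0] = [-33.500,-18.500,-10.400]
hi = A.hi+B.hi = [3.9+2.2, 18.9+2.2, 2.4+5.5] = [6.100,21.100,7.900]
diag = √(39.6²+39.6²+18.3²) = √3471.21 = 58.917


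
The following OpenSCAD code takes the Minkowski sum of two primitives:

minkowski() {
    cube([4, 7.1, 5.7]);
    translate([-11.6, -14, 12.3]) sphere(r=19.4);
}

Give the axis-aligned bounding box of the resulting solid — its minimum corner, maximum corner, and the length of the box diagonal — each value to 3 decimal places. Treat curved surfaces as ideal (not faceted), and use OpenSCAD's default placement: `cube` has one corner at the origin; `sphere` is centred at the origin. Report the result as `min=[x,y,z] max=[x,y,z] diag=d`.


A = translate([-11.6, -14, 12.3]) sphere(r=19.4) → bbox [-31,-33.4,-7.1] .. [7.8,5.4,31.7]
B = cube([4, 7.1, 5.7]) → bbox [0,0,0] .. [4,7.1,5.7]
lo = A.lo+B.lo = [-31+0, -33.4+0, -7.1+0] = [-31.000,-33.400,-7.100]
hi = A.hi+B.hi = [7.8+4, 5.4+7.1, 31.7+5.7] = [11.800,12.500,37.400]
diag = √(42.8²+45.9²+44.5²) = √5918.9 = 76.934

min=[-31.000,-33.400,-7.100] max=[11.800,12.500,37.400] diag=76.934


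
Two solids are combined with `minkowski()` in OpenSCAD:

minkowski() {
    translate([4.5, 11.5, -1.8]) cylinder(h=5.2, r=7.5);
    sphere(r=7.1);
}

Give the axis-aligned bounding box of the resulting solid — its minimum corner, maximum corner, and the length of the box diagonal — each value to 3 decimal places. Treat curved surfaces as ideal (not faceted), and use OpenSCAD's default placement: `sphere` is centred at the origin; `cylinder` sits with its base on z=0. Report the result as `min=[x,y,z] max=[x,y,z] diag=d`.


min=[-10.100,-3.100,-8.900] max=[19.100,26.100,10.500] diag=45.625

A = translate([4.5, 11.5, -1.8]) cylinder(h=5.2, r=7.5) → bbox [-3,4,-1.8] .. [12,19,3.4]
B = sphere(r=7.1) → bbox [-7.1,-7.1,-7.1] .. [7.1,7.1,7.1]
lo = A.lo+B.lo = [-3-7.1, 4-7.1, -1.8-7.1] = [-10.100,-3.100,-8.900]
hi = A.hi+B.hi = [12+7.1, 19+7.1, 3.4+7.1] = [19.100,26.100,10.500]
diag = √(29.2²+29.2²+19.4²) = √2081.64 = 45.625


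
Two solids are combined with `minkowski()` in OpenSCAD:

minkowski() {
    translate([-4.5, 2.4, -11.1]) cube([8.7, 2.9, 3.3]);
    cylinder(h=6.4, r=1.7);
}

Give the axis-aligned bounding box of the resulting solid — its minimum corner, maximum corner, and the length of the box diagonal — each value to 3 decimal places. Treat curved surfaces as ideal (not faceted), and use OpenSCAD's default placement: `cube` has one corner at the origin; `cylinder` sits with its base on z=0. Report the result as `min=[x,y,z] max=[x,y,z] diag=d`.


min=[-6.200,0.700,-11.100] max=[5.900,7.000,-1.400] diag=16.739

A = translate([-4.5, 2.4, -11.1]) cube([8.7, 2.9, 3.3]) → bbox [-4.5,2.4,-11.1] .. [4.2,5.3,-7.8]
B = cylinder(h=6.4, r=1.7) → bbox [-1.7,-1.7,0] .. [1.7,1.7,6.4]
lo = A.lo+B.lo = [-4.5-1.7, 2.4-1.7, -11.1+0] = [-6.200,0.700,-11.100]
hi = A.hi+B.hi = [4.2+1.7, 5.3+1.7, -7.8+6.4] = [5.900,7.000,-1.400]
diag = √(12.1²+6.3²+9.7²) = √280.19 = 16.739


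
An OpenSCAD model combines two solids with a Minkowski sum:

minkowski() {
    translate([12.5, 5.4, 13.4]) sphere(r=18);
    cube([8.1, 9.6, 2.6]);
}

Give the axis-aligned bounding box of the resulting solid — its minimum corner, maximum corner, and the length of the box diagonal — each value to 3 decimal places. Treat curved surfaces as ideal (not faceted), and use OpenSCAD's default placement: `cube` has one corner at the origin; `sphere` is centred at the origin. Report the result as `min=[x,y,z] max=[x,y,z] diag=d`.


min=[-5.500,-12.600,-4.600] max=[38.600,33.000,34.000] diag=74.257

A = translate([12.5, 5.4, 13.4]) sphere(r=18) → bbox [-5.5,-12.6,-4.6] .. [30.5,23.4,31.4]
B = cube([8.1, 9.6, 2.6]) → bbox [0,0,0] .. [8.1,9.6,2.6]
lo = A.lo+B.lo = [-5.5+0, -12.6+0, -4.6+0] = [-5.500,-12.600,-4.600]
hi = A.hi+B.hi = [30.5+8.1, 23.4+9.6, 31.4+2.6] = [38.600,33.000,34.000]
diag = √(44.1²+45.6²+38.6²) = √5514.13 = 74.257


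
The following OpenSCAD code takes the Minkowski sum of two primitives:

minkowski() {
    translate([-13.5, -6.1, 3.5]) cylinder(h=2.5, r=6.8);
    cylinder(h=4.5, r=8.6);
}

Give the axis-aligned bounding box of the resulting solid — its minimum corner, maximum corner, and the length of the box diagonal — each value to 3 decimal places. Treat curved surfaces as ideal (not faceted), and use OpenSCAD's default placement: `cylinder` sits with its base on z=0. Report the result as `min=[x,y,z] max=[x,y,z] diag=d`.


min=[-28.900,-21.500,3.500] max=[1.900,9.300,10.500] diag=44.117

A = translate([-13.5, -6.1, 3.5]) cylinder(h=2.5, r=6.8) → bbox [-20.3,-12.9,3.5] .. [-6.7,0.7,6]
B = cylinder(h=4.5, r=8.6) → bbox [-8.6,-8.6,0] .. [8.6,8.6,4.5]
lo = A.lo+B.lo = [-20.3-8.6, -12.9-8.6, 3.5+0] = [-28.900,-21.500,3.500]
hi = A.hi+B.hi = [-6.7+8.6, 0.7+8.6, 6+4.5] = [1.900,9.300,10.500]
diag = √(30.8²+30.8²+7²) = √1946.28 = 44.117


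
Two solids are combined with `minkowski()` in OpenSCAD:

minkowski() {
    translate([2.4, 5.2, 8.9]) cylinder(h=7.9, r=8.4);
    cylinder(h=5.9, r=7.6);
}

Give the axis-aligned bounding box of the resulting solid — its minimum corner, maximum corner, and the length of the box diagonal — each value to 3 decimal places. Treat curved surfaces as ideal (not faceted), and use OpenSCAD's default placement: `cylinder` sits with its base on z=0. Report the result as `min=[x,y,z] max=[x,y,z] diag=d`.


A = translate([2.4, 5.2, 8.9]) cylinder(h=7.9, r=8.4) → bbox [-6,-3.2,8.9] .. [10.8,13.6,16.8]
B = cylinder(h=5.9, r=7.6) → bbox [-7.6,-7.6,0] .. [7.6,7.6,5.9]
lo = A.lo+B.lo = [-6-7.6, -3.2-7.6, 8.9+0] = [-13.600,-10.800,8.900]
hi = A.hi+B.hi = [10.8+7.6, 13.6+7.6, 16.8+5.9] = [18.400,21.200,22.700]
diag = √(32²+32²+13.8²) = √2238.44 = 47.312

min=[-13.600,-10.800,8.900] max=[18.400,21.200,22.700] diag=47.312


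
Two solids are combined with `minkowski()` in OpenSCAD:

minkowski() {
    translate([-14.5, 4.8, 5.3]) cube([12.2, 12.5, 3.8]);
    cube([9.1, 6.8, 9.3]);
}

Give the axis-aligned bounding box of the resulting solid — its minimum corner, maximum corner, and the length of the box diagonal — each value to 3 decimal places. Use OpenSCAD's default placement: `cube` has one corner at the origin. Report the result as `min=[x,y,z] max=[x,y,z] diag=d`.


A = translate([-14.5, 4.8, 5.3]) cube([12.2, 12.5, 3.8]) → bbox [-14.5,4.8,5.3] .. [-2.3,17.3,9.1]
B = cube([9.1, 6.8, 9.3]) → bbox [0,0,0] .. [9.1,6.8,9.3]
lo = A.lo+B.lo = [-14.5+0, 4.8+0, 5.3+0] = [-14.500,4.800,5.300]
hi = A.hi+B.hi = [-2.3+9.1, 17.3+6.8, 9.1+9.3] = [6.800,24.100,18.400]
diag = √(21.3²+19.3²+13.1²) = √997.79 = 31.588

min=[-14.500,4.800,5.300] max=[6.800,24.100,18.400] diag=31.588


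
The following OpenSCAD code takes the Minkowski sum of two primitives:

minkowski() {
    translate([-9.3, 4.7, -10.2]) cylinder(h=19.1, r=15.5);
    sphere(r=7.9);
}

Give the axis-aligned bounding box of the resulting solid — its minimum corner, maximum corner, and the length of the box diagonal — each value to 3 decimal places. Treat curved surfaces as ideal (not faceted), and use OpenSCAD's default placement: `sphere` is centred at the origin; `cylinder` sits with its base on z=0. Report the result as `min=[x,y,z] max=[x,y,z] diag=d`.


A = translate([-9.3, 4.7, -10.2]) cylinder(h=19.1, r=15.5) → bbox [-24.8,-10.8,-10.2] .. [6.2,20.2,8.9]
B = sphere(r=7.9) → bbox [-7.9,-7.9,-7.9] .. [7.9,7.9,7.9]
lo = A.lo+B.lo = [-24.8-7.9, -10.8-7.9, -10.2-7.9] = [-32.700,-18.700,-18.100]
hi = A.hi+B.hi = [6.2+7.9, 20.2+7.9, 8.9+7.9] = [14.100,28.100,16.800]
diag = √(46.8²+46.8²+34.9²) = √5598.49 = 74.823

min=[-32.700,-18.700,-18.100] max=[14.100,28.100,16.800] diag=74.823


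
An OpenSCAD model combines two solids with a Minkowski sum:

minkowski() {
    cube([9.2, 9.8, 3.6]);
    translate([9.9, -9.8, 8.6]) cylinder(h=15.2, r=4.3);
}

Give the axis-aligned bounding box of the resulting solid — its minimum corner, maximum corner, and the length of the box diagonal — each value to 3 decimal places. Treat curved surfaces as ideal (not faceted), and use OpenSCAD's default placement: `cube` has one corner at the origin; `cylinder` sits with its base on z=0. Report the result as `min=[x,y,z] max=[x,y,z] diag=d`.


min=[5.600,-14.100,8.600] max=[23.400,4.300,27.400] diag=31.762

A = translate([9.9, -9.8, 8.6]) cylinder(h=15.2, r=4.3) → bbox [5.6,-14.1,8.6] .. [14.2,-5.5,23.8]
B = cube([9.2, 9.8, 3.6]) → bbox [0,0,0] .. [9.2,9.8,3.6]
lo = A.lo+B.lo = [5.6+0, -14.1+0, 8.6+0] = [5.600,-14.100,8.600]
hi = A.hi+B.hi = [14.2+9.2, -5.5+9.8, 23.8+3.6] = [23.400,4.300,27.400]
diag = √(17.8²+18.4²+18.8²) = √1008.84 = 31.762


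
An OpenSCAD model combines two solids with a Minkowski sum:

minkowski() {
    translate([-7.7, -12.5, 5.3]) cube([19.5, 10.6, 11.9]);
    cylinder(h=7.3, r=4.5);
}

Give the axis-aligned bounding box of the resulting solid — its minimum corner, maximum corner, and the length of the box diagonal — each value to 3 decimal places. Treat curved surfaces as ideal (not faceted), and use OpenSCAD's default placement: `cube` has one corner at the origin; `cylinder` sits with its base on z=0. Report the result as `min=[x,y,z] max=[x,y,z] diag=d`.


A = translate([-7.7, -12.5, 5.3]) cube([19.5, 10.6, 11.9]) → bbox [-7.7,-12.5,5.3] .. [11.8,-1.9,17.2]
B = cylinder(h=7.3, r=4.5) → bbox [-4.5,-4.5,0] .. [4.5,4.5,7.3]
lo = A.lo+B.lo = [-7.7-4.5, -12.5-4.5, 5.3+0] = [-12.200,-17.000,5.300]
hi = A.hi+B.hi = [11.8+4.5, -1.9+4.5, 17.2+7.3] = [16.300,2.600,24.500]
diag = √(28.5²+19.6²+19.2²) = √1565.05 = 39.561

min=[-12.200,-17.000,5.300] max=[16.300,2.600,24.500] diag=39.561


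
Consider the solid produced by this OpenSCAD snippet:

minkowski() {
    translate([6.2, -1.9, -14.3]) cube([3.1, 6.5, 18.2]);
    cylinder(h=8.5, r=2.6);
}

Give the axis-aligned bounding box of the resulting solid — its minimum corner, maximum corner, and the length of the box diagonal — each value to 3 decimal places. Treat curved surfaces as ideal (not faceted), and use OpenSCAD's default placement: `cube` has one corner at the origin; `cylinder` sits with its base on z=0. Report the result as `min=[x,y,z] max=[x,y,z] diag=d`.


min=[3.600,-4.500,-14.300] max=[11.900,7.200,12.400] diag=30.310

A = translate([6.2, -1.9, -14.3]) cube([3.1, 6.5, 18.2]) → bbox [6.2,-1.9,-14.3] .. [9.3,4.6,3.9]
B = cylinder(h=8.5, r=2.6) → bbox [-2.6,-2.6,0] .. [2.6,2.6,8.5]
lo = A.lo+B.lo = [6.2-2.6, -1.9-2.6, -14.3+0] = [3.600,-4.500,-14.300]
hi = A.hi+B.hi = [9.3+2.6, 4.6+2.6, 3.9+8.5] = [11.900,7.200,12.400]
diag = √(8.3²+11.7²+26.7²) = √918.67 = 30.310


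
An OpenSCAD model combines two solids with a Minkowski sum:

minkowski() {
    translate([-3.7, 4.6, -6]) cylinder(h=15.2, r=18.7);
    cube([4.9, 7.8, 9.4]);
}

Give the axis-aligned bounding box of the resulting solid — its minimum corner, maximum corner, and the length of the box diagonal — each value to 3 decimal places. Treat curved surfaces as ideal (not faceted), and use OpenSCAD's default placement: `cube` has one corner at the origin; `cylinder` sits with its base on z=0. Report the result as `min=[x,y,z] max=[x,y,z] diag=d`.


min=[-22.400,-14.100,-6.000] max=[19.900,31.100,18.600] diag=66.614

A = translate([-3.7, 4.6, -6]) cylinder(h=15.2, r=18.7) → bbox [-22.4,-14.1,-6] .. [15,23.3,9.2]
B = cube([4.9, 7.8, 9.4]) → bbox [0,0,0] .. [4.9,7.8,9.4]
lo = A.lo+B.lo = [-22.4+0, -14.1+0, -6+0] = [-22.400,-14.100,-6.000]
hi = A.hi+B.hi = [15+4.9, 23.3+7.8, 9.2+9.4] = [19.900,31.100,18.600]
diag = √(42.3²+45.2²+24.6²) = √4437.49 = 66.614


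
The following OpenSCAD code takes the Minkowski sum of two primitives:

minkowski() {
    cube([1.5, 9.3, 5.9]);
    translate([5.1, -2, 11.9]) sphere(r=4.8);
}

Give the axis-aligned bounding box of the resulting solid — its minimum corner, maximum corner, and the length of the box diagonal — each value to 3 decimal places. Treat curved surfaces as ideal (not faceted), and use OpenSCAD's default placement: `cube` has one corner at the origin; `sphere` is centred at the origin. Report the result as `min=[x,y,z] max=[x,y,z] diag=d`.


A = translate([5.1, -2, 11.9]) sphere(r=4.8) → bbox [0.3,-6.8,7.1] .. [9.9,2.8,16.7]
B = cube([1.5, 9.3, 5.9]) → bbox [0,0,0] .. [1.5,9.3,5.9]
lo = A.lo+B.lo = [0.3+0, -6.8+0, 7.1+0] = [0.300,-6.800,7.100]
hi = A.hi+B.hi = [9.9+1.5, 2.8+9.3, 16.7+5.9] = [11.400,12.100,22.600]
diag = √(11.1²+18.9²+15.5²) = √720.67 = 26.845

min=[0.300,-6.800,7.100] max=[11.400,12.100,22.600] diag=26.845


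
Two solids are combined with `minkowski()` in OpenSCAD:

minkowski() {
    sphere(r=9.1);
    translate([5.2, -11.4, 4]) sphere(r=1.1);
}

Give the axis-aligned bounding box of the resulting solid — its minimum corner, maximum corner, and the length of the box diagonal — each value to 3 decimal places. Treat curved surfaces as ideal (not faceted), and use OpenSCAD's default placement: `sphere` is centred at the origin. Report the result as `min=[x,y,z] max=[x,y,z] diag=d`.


A = translate([5.2, -11.4, 4]) sphere(r=1.1) → bbox [4.1,-12.5,2.9] .. [6.3,-10.3,5.1]
B = sphere(r=9.1) → bbox [-9.1,-9.1,-9.1] .. [9.1,9.1,9.1]
lo = A.lo+B.lo = [4.1-9.1, -12.5-9.1, 2.9-9.1] = [-5.000,-21.600,-6.200]
hi = A.hi+B.hi = [6.3+9.1, -10.3+9.1, 5.1+9.1] = [15.400,-1.200,14.200]
diag = √(20.4²+20.4²+20.4²) = √1248.48 = 35.334

min=[-5.000,-21.600,-6.200] max=[15.400,-1.200,14.200] diag=35.334


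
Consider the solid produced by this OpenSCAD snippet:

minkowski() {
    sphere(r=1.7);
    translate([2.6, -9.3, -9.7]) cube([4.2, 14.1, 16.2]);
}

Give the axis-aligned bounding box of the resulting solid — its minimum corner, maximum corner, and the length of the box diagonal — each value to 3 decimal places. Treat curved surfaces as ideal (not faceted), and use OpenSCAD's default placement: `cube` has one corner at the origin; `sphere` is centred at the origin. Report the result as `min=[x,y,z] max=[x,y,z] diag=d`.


min=[0.900,-11.000,-11.400] max=[8.500,6.500,8.200] diag=27.353

A = translate([2.6, -9.3, -9.7]) cube([4.2, 14.1, 16.2]) → bbox [2.6,-9.3,-9.7] .. [6.8,4.8,6.5]
B = sphere(r=1.7) → bbox [-1.7,-1.7,-1.7] .. [1.7,1.7,1.7]
lo = A.lo+B.lo = [2.6-1.7, -9.3-1.7, -9.7-1.7] = [0.900,-11.000,-11.400]
hi = A.hi+B.hi = [6.8+1.7, 4.8+1.7, 6.5+1.7] = [8.500,6.500,8.200]
diag = √(7.6²+17.5²+19.6²) = √748.17 = 27.353
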